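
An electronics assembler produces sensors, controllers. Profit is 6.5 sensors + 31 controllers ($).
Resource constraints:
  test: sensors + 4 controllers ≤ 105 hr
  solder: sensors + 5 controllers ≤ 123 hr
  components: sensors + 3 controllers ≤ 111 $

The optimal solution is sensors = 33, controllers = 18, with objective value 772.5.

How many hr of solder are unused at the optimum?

0

solder used = 1·33 + 5·18 = 123; slack = 123 − 123 = 0.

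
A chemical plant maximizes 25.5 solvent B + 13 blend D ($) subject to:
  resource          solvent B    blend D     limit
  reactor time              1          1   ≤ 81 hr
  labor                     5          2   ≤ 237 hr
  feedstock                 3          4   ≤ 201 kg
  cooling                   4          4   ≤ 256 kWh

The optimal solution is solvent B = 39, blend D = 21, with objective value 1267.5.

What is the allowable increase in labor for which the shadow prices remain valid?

56

Binding constraints: labor, feedstock. The basis is B = [[5,2],[3,4]] with det 14.
Per unit increase in labor, x* moves by d = (0.2857, -0.2143).
The basis stays optimal until cooling becomes binding; allowable increase = 56 hr.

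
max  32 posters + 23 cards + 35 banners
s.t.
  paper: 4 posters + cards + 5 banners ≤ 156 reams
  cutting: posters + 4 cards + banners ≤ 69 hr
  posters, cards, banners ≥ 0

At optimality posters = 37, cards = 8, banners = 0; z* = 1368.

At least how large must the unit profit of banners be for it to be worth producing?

39

Check each constraint at x*: paper 156/156 (tight); cutting 69/69 (tight).
From A_Bᵀ y = c: 4·y_paper + 1·y_cutting = 32; 1·y_paper + 4·y_cutting = 23.
→ y_paper = 7 and y_cutting = 4.
banners enters the basis when its profit ≥ yᵀa₃ = 7·5 + 4·1 = 39.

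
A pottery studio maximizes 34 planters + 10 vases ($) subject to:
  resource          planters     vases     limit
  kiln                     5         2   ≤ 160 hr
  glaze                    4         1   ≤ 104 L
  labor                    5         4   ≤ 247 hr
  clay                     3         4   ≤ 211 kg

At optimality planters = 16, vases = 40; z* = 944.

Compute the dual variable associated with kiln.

Binding: kiln and glaze. Non-binding: labor (7 unused), clay (3 unused).
Slack constraints have shadow price 0 (complementary slackness).
Dual feasibility on the basic columns requires 5·y_kiln + 4·y_glaze = 34, 2·y_kiln + 1·y_glaze = 10.
Solving: y_kiln = 2, y_glaze = 6.
Shadow price of kiln = 2.

2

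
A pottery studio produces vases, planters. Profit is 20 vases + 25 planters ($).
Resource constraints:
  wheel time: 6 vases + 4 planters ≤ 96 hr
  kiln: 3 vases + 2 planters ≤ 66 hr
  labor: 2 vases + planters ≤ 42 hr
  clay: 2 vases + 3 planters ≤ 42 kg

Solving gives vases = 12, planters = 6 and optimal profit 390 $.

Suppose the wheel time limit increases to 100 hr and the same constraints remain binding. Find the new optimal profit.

Check each constraint at x*: wheel time 96/96 (tight); kiln 48/66 (slack 18); labor 30/42 (slack 12); clay 42/42 (tight).
Slack constraints have shadow price 0 (complementary slackness).
Dual feasibility on the basic columns requires 6·y_wheel time + 2·y_clay = 20, 4·y_wheel time + 3·y_clay = 25.
Solving: y_wheel time = 1, y_clay = 7.
Δz = y_wheel time·Δb = 1 × (4) = 4, so new z* = 390 + 4 = 394.

394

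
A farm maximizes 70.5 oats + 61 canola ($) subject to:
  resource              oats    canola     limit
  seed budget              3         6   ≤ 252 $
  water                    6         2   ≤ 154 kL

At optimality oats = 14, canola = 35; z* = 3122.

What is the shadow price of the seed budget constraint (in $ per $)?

7.5

Both seed budget and water are binding at x*.
From A_Bᵀ y = c: 3·y_seed budget + 6·y_water = 70.5; 6·y_seed budget + 2·y_water = 61.
→ y_seed budget = 7.5 and y_water = 8.
Shadow price of seed budget = 7.5.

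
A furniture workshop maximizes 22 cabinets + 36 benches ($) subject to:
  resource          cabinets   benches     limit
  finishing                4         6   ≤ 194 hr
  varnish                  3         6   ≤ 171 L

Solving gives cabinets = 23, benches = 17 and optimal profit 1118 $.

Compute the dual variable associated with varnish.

2

At the optimum: finishing uses 194 of 194 (binding); varnish uses 171 of 171 (binding).
The binding rows give the dual system: 4·y_finishing + 3·y_varnish = 22 and 6·y_finishing + 6·y_varnish = 36.
This yields shadow prices y_finishing = 4, y_varnish = 2.
Shadow price of varnish = 2.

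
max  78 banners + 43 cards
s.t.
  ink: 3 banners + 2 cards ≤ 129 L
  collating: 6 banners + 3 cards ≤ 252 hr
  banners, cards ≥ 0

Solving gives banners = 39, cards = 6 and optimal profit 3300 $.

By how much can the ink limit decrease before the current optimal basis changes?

3

Binding constraints: ink, collating. The basis is B = [[3,2],[6,3]] with det -3.
Per unit decrease in ink, x* moves by d = (1, -2).
The basis stays optimal until cards reaches 0; allowable decrease = 3 L.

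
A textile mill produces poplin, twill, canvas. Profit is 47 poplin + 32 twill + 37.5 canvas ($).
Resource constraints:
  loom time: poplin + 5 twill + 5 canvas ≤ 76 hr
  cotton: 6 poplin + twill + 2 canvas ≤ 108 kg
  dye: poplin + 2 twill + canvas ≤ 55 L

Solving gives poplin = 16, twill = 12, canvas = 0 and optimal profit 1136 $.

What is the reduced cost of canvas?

-1.5

Check each constraint at x*: loom time 76/76 (tight); cotton 108/108 (tight); dye 40/55 (slack 15).
Slack constraints have shadow price 0 (complementary slackness).
The binding rows give the dual system: 1·y_loom time + 6·y_cotton = 47 and 5·y_loom time + 1·y_cotton = 32.
→ y_loom time = 5 and y_cotton = 7.
Reduced cost of canvas: c₃ − yᵀa₃ = 37.5 − (5·5 + 7·2) = 37.5 − 39 = -1.5.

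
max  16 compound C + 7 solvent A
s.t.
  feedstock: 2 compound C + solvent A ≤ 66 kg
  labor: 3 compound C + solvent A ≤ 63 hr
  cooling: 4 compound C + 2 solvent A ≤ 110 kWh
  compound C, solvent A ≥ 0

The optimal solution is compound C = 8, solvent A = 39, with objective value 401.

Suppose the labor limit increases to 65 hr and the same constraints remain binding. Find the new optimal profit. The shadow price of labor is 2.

405

Δb = 2, so new z* = 401 + (2)·(2) = 401 + 4 = 405.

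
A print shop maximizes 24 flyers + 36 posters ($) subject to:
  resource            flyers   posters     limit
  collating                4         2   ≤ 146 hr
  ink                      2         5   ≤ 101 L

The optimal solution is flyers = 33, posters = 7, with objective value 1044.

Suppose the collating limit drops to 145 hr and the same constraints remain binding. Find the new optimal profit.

1041

Both collating and ink are binding at x*.
Dual feasibility on the basic columns requires 4·y_collating + 2·y_ink = 24, 2·y_collating + 5·y_ink = 36.
→ y_collating = 3 and y_ink = 6.
Δz = y_collating·Δb = 3 × (-1) = -3, so new z* = 1044 − 3 = 1041.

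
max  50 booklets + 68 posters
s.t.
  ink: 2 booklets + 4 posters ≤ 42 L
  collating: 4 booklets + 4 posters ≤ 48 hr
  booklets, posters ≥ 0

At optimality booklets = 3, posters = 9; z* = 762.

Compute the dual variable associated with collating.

Check each constraint at x*: ink 42/42 (tight); collating 48/48 (tight).
From A_Bᵀ y = c: 2·y_ink + 4·y_collating = 50; 4·y_ink + 4·y_collating = 68.
Solving: y_ink = 9, y_collating = 8.
Shadow price of collating = 8.

8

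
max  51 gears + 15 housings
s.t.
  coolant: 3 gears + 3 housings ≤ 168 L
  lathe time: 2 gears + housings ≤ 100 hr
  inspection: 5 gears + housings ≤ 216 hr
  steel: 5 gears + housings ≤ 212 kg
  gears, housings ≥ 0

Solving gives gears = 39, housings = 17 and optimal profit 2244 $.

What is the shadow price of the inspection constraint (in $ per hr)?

Binding: coolant and steel. Non-binding: lathe time (5 unused), inspection (4 unused).
Since lathe time, inspection are not tight, their duals are 0.
From A_Bᵀ y = c: 3·y_coolant + 5·y_steel = 51; 3·y_coolant + 1·y_steel = 15.
This yields shadow prices y_coolant = 2, y_steel = 9.
Shadow price of inspection = 0.

0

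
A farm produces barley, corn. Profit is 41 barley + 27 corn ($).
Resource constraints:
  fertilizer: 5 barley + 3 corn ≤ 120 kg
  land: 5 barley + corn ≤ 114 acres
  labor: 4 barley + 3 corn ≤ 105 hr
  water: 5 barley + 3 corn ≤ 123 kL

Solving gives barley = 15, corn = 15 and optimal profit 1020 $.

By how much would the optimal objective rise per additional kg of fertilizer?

5

Check each constraint at x*: fertilizer 120/120 (tight); land 90/114 (slack 24); labor 105/105 (tight); water 120/123 (slack 3).
Slack constraints have shadow price 0 (complementary slackness).
From A_Bᵀ y = c: 5·y_fertilizer + 4·y_labor = 41; 3·y_fertilizer + 3·y_labor = 27.
Solving: y_fertilizer = 5, y_labor = 4.
Shadow price of fertilizer = 5.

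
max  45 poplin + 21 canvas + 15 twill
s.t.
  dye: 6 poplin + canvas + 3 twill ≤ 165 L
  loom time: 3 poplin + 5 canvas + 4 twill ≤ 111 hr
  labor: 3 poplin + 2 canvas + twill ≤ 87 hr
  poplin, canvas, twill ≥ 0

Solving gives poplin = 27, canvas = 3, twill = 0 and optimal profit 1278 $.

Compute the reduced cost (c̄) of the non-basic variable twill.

-3

Check each constraint at x*: dye 165/165 (tight); loom time 96/111 (slack 15); labor 87/87 (tight).
Slack constraints have shadow price 0 (complementary slackness).
Dual feasibility on the basic columns requires 6·y_dye + 3·y_labor = 45, 1·y_dye + 2·y_labor = 21.
→ y_dye = 3 and y_labor = 9.
Reduced cost of twill: c₃ − yᵀa₃ = 15 − (3·3 + 9·1) = 15 − 18 = -3.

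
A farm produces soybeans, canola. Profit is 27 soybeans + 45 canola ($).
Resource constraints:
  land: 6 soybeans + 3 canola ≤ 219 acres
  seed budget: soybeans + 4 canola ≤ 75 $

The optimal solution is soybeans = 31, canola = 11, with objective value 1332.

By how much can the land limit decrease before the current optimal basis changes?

Binding constraints: land, seed budget. The basis is B = [[6,3],[1,4]] with det 21.
Per unit decrease in land, x* moves by d = (-0.1905, 0.0476).
The basis stays optimal until soybeans reaches 0; allowable decrease = 162.75 acres.

162.75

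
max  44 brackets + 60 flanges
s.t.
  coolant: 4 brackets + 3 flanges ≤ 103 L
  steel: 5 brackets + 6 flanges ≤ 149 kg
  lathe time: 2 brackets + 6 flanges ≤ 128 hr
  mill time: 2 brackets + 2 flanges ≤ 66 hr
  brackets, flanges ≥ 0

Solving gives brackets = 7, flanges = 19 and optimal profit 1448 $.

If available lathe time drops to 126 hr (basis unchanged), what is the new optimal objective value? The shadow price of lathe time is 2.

Δb = -2, so new z* = 1448 + (2)·(-2) = 1448 − 4 = 1444.

1444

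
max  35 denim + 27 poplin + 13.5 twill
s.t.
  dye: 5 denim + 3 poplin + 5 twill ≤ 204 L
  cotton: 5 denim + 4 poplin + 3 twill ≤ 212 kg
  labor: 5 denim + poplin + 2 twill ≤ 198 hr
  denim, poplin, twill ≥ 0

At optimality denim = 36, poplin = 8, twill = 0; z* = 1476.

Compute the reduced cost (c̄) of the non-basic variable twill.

-9.5

Binding: dye and cotton. Non-binding: labor (10 unused).
Slack constraints have shadow price 0 (complementary slackness).
The binding rows give the dual system: 5·y_dye + 5·y_cotton = 35 and 3·y_dye + 4·y_cotton = 27.
This yields shadow prices y_dye = 1, y_cotton = 6.
Reduced cost of twill: c₃ − yᵀa₃ = 13.5 − (1·5 + 6·3) = 13.5 − 23 = -9.5.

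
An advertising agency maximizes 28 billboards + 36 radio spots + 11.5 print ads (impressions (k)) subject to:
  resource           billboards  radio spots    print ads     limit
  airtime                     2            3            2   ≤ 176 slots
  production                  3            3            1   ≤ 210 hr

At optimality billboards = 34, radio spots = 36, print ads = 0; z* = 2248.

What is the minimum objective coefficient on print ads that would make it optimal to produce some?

20

Check each constraint at x*: airtime 176/176 (tight); production 210/210 (tight).
Dual feasibility on the basic columns requires 2·y_airtime + 3·y_production = 28, 3·y_airtime + 3·y_production = 36.
→ y_airtime = 8 and y_production = 4.
print ads enters the basis when its profit ≥ yᵀa₃ = 8·2 + 4·1 = 20.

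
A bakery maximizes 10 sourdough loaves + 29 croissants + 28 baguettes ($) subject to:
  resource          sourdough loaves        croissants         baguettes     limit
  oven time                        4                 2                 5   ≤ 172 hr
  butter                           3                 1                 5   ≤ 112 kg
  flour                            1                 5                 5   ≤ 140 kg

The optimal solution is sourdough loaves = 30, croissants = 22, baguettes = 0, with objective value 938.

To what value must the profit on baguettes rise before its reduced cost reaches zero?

At the optimum: oven time uses 164 of 172 (slack = 8); butter uses 112 of 112 (binding); flour uses 140 of 140 (binding).
Slack constraints have shadow price 0 (complementary slackness).
From A_Bᵀ y = c: 3·y_butter + 1·y_flour = 10; 1·y_butter + 5·y_flour = 29.
Solving: y_butter = 1.5, y_flour = 5.5.
baguettes enters the basis when its profit ≥ yᵀa₃ = 1.5·5 + 5.5·5 = 35.

35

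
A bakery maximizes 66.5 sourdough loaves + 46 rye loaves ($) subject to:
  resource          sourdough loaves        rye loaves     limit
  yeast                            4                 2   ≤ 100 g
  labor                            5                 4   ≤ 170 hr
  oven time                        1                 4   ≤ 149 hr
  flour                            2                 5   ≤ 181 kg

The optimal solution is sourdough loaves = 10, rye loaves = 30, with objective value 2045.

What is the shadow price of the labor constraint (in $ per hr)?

Check each constraint at x*: yeast 100/100 (tight); labor 170/170 (tight); oven time 130/149 (slack 19); flour 170/181 (slack 11).
Slack constraints have shadow price 0 (complementary slackness).
The binding rows give the dual system: 4·y_yeast + 5·y_labor = 66.5 and 2·y_yeast + 4·y_labor = 46.
Solving: y_yeast = 6, y_labor = 8.5.
Shadow price of labor = 8.5.

8.5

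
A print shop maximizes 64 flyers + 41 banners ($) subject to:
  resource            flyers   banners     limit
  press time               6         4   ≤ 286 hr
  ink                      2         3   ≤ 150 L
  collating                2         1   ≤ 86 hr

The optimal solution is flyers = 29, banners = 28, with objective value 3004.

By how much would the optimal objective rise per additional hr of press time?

At the optimum: press time uses 286 of 286 (binding); ink uses 142 of 150 (slack = 8); collating uses 86 of 86 (binding).
By complementary slackness, y = 0 for the non-binding constraint.
Dual feasibility on the basic columns requires 6·y_press time + 2·y_collating = 64, 4·y_press time + 1·y_collating = 41.
→ y_press time = 9 and y_collating = 5.
Shadow price of press time = 9.

9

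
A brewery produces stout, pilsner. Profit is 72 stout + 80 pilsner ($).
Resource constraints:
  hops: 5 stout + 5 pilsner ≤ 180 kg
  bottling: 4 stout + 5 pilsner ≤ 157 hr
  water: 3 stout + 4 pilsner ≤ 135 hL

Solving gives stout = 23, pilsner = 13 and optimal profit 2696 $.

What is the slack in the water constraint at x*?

14

water used = 3·23 + 4·13 = 121; slack = 135 − 121 = 14.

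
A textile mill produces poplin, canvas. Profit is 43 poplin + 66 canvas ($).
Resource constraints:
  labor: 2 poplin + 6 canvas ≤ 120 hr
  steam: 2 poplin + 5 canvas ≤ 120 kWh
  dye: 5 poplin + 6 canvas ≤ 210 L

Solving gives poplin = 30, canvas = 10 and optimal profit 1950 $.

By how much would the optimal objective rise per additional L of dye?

7

Check each constraint at x*: labor 120/120 (tight); steam 110/120 (slack 10); dye 210/210 (tight).
By complementary slackness, y = 0 for the non-binding constraint.
Dual feasibility on the basic columns requires 2·y_labor + 5·y_dye = 43, 6·y_labor + 6·y_dye = 66.
This yields shadow prices y_labor = 4, y_dye = 7.
Shadow price of dye = 7.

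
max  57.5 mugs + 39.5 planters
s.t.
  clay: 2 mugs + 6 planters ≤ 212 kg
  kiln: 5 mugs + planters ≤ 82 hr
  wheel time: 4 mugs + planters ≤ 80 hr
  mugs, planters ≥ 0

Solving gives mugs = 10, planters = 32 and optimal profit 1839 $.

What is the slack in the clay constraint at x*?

clay used = 2·10 + 6·32 = 212; slack = 212 − 212 = 0.

0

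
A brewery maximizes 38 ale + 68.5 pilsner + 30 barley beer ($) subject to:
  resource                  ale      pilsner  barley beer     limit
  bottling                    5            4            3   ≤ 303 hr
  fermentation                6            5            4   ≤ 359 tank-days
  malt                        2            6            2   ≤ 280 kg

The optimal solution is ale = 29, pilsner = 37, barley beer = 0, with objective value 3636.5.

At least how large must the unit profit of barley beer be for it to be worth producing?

31

Check each constraint at x*: bottling 293/303 (slack 10); fermentation 359/359 (tight); malt 280/280 (tight).
Slack constraints have shadow price 0 (complementary slackness).
Dual feasibility on the basic columns requires 6·y_fermentation + 2·y_malt = 38, 5·y_fermentation + 6·y_malt = 68.5.
Solving: y_fermentation = 3.5, y_malt = 8.5.
barley beer enters the basis when its profit ≥ yᵀa₃ = 3.5·4 + 8.5·2 = 31.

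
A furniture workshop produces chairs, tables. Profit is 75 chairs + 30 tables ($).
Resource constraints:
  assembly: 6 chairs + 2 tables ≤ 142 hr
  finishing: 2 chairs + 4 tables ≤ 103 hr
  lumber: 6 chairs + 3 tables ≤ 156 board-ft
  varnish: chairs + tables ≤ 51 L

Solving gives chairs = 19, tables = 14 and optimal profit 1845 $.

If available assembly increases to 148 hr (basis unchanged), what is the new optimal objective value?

1890

At the optimum: assembly uses 142 of 142 (binding); finishing uses 94 of 103 (slack = 9); lumber uses 156 of 156 (binding); varnish uses 33 of 51 (slack = 18).
Since finishing, varnish are not tight, their duals are 0.
Dual feasibility on the basic columns requires 6·y_assembly + 6·y_lumber = 75, 2·y_assembly + 3·y_lumber = 30.
Solving: y_assembly = 7.5, y_lumber = 5.
Δz = y_assembly·Δb = 7.5 × (6) = 45, so new z* = 1845 + 45 = 1890.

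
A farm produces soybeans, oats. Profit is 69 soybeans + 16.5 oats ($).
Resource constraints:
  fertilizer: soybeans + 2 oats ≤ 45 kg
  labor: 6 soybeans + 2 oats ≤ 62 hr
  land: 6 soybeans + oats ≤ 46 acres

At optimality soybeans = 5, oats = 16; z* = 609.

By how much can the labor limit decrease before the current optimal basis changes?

16

Binding constraints: labor, land. The basis is B = [[6,2],[6,1]] with det -6.
Per unit decrease in labor, x* moves by d = (0.1667, -1).
The basis stays optimal until oats reaches 0; allowable decrease = 16 hr.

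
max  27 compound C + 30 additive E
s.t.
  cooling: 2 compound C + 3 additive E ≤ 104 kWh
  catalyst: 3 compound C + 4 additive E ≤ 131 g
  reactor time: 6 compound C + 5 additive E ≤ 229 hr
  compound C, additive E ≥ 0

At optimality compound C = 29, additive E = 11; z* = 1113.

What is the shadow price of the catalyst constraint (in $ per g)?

5

Check each constraint at x*: cooling 91/104 (slack 13); catalyst 131/131 (tight); reactor time 229/229 (tight).
Slack constraints have shadow price 0 (complementary slackness).
From A_Bᵀ y = c: 3·y_catalyst + 6·y_reactor time = 27; 4·y_catalyst + 5·y_reactor time = 30.
Solving: y_catalyst = 5, y_reactor time = 2.
Shadow price of catalyst = 5.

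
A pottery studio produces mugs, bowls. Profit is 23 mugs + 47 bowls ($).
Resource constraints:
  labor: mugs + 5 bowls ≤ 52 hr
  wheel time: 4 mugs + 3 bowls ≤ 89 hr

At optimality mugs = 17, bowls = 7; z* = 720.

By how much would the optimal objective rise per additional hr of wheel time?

Check each constraint at x*: labor 52/52 (tight); wheel time 89/89 (tight).
The binding rows give the dual system: 1·y_labor + 4·y_wheel time = 23 and 5·y_labor + 3·y_wheel time = 47.
This yields shadow prices y_labor = 7, y_wheel time = 4.
Shadow price of wheel time = 4.

4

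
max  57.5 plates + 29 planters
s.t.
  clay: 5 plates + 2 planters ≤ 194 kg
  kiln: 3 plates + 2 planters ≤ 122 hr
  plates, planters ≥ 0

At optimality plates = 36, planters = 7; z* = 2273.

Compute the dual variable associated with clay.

7

Check each constraint at x*: clay 194/194 (tight); kiln 122/122 (tight).
Dual feasibility on the basic columns requires 5·y_clay + 3·y_kiln = 57.5, 2·y_clay + 2·y_kiln = 29.
This yields shadow prices y_clay = 7, y_kiln = 7.5.
Shadow price of clay = 7.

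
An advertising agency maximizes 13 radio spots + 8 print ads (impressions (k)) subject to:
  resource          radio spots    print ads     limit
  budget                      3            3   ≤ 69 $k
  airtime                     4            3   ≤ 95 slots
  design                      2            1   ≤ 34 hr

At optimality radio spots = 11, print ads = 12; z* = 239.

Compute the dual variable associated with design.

5

Binding: budget and design. Non-binding: airtime (15 unused).
Since airtime is not tight, its dual is 0.
From A_Bᵀ y = c: 3·y_budget + 2·y_design = 13; 3·y_budget + 1·y_design = 8.
→ y_budget = 1 and y_design = 5.
Shadow price of design = 5.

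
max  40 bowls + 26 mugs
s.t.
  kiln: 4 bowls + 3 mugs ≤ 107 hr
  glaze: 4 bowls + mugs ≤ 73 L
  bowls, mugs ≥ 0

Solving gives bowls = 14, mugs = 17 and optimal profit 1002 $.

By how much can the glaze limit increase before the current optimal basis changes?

34

Binding constraints: kiln, glaze. The basis is B = [[4,3],[4,1]] with det -8.
Per unit increase in glaze, x* moves by d = (0.375, -0.5).
The basis stays optimal until mugs reaches 0; allowable increase = 34 L.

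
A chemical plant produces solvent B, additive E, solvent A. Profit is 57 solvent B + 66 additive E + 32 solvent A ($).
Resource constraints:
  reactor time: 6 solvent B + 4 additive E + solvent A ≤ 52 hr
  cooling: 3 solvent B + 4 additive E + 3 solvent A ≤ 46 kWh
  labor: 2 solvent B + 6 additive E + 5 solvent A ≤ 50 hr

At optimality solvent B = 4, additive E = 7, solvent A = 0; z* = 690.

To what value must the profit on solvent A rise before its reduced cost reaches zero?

37.5

Binding: reactor time and labor. Non-binding: cooling (6 unused).
By complementary slackness, y = 0 for the non-binding constraint.
From A_Bᵀ y = c: 6·y_reactor time + 2·y_labor = 57; 4·y_reactor time + 6·y_labor = 66.
Solving: y_reactor time = 7.5, y_labor = 6.
solvent A enters the basis when its profit ≥ yᵀa₃ = 7.5·1 + 6·5 = 37.5.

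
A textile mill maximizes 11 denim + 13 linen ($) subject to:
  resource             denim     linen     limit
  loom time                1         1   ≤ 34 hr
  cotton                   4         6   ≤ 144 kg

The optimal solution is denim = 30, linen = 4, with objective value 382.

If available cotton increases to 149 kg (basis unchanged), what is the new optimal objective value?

387

At the optimum: loom time uses 34 of 34 (binding); cotton uses 144 of 144 (binding).
Dual feasibility on the basic columns requires 1·y_loom time + 4·y_cotton = 11, 1·y_loom time + 6·y_cotton = 13.
Solving: y_loom time = 7, y_cotton = 1.
Δz = y_cotton·Δb = 1 × (5) = 5, so new z* = 382 + 5 = 387.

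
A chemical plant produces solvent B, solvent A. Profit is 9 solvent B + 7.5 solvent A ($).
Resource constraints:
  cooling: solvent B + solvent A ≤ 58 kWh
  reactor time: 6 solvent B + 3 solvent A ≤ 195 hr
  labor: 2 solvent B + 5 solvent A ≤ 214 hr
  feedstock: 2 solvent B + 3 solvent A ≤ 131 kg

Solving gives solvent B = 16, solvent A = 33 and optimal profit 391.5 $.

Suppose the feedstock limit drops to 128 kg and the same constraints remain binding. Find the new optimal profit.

Check each constraint at x*: cooling 49/58 (slack 9); reactor time 195/195 (tight); labor 197/214 (slack 17); feedstock 131/131 (tight).
Slack constraints have shadow price 0 (complementary slackness).
Dual feasibility on the basic columns requires 6·y_reactor time + 2·y_feedstock = 9, 3·y_reactor time + 3·y_feedstock = 7.5.
Solving: y_reactor time = 1, y_feedstock = 1.5.
Δz = y_feedstock·Δb = 1.5 × (-3) = -4.5, so new z* = 391.5 − 4.5 = 387.

387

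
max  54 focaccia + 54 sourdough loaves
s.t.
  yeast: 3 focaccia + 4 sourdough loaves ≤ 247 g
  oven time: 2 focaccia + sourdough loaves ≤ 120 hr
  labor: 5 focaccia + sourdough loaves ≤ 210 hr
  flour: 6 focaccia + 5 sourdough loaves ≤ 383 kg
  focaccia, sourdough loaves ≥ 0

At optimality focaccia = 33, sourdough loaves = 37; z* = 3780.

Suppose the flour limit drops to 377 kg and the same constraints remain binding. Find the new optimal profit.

Check each constraint at x*: yeast 247/247 (tight); oven time 103/120 (slack 17); labor 202/210 (slack 8); flour 383/383 (tight).
By complementary slackness, y = 0 for the non-binding constraints.
The binding rows give the dual system: 3·y_yeast + 6·y_flour = 54 and 4·y_yeast + 5·y_flour = 54.
Solving: y_yeast = 6, y_flour = 6.
Δz = y_flour·Δb = 6 × (-6) = -36, so new z* = 3780 − 36 = 3744.

3744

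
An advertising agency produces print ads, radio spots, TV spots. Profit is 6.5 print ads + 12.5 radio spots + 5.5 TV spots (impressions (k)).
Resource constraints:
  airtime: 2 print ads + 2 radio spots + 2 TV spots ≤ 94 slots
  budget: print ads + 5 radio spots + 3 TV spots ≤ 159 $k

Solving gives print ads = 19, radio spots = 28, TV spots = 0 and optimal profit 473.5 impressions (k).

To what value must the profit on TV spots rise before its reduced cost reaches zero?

Both airtime and budget are binding at x*.
The binding rows give the dual system: 2·y_airtime + 1·y_budget = 6.5 and 2·y_airtime + 5·y_budget = 12.5.
Solving: y_airtime = 2.5, y_budget = 1.5.
TV spots enters the basis when its profit ≥ yᵀa₃ = 2.5·2 + 1.5·3 = 9.5.

9.5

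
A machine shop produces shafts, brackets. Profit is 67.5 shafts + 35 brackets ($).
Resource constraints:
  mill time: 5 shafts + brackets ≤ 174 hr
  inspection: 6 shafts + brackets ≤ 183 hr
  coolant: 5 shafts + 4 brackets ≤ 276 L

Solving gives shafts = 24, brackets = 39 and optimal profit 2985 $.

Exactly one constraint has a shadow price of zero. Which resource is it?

mill time

mill time: 159/174 (slack 15)
inspection: 183/183 (binding)
coolant: 276/276 (binding)
By complementary slackness, a constraint with positive slack has shadow price 0 → mill time.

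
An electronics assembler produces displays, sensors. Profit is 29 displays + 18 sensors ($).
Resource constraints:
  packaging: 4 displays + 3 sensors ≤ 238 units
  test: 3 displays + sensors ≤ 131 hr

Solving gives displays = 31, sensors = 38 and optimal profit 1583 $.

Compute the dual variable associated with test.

At the optimum: packaging uses 238 of 238 (binding); test uses 131 of 131 (binding).
Dual feasibility on the basic columns requires 4·y_packaging + 3·y_test = 29, 3·y_packaging + 1·y_test = 18.
Solving: y_packaging = 5, y_test = 3.
Shadow price of test = 3.

3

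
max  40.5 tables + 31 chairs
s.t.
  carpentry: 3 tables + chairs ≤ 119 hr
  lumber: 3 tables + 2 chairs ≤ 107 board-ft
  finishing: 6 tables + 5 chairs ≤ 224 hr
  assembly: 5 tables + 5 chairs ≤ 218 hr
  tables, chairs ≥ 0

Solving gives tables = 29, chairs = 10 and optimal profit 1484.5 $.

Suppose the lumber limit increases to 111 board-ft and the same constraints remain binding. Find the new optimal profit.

At the optimum: carpentry uses 97 of 119 (slack = 22); lumber uses 107 of 107 (binding); finishing uses 224 of 224 (binding); assembly uses 195 of 218 (slack = 23).
Since carpentry, assembly are not tight, their duals are 0.
The binding rows give the dual system: 3·y_lumber + 6·y_finishing = 40.5 and 2·y_lumber + 5·y_finishing = 31.
This yields shadow prices y_lumber = 5.5, y_finishing = 4.
Δz = y_lumber·Δb = 5.5 × (4) = 22, so new z* = 1484.5 + 22 = 1506.5.

1506.5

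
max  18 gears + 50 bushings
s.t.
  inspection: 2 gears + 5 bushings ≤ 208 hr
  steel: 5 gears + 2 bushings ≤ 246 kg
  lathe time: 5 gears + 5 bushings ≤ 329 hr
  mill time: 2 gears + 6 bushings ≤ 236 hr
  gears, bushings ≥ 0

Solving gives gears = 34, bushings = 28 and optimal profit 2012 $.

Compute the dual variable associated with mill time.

5

At the optimum: inspection uses 208 of 208 (binding); steel uses 226 of 246 (slack = 20); lathe time uses 310 of 329 (slack = 19); mill time uses 236 of 236 (binding).
By complementary slackness, y = 0 for the non-binding constraints.
From A_Bᵀ y = c: 2·y_inspection + 2·y_mill time = 18; 5·y_inspection + 6·y_mill time = 50.
→ y_inspection = 4 and y_mill time = 5.
Shadow price of mill time = 5.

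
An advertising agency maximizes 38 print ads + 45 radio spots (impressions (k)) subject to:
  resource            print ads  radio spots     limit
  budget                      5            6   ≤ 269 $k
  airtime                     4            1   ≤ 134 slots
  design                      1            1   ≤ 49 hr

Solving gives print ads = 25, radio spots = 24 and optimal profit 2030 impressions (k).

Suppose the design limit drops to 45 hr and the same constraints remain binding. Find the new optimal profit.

Binding: budget and design. Non-binding: airtime (10 unused).
By complementary slackness, y = 0 for the non-binding constraint.
The binding rows give the dual system: 5·y_budget + 1·y_design = 38 and 6·y_budget + 1·y_design = 45.
→ y_budget = 7 and y_design = 3.
Δz = y_design·Δb = 3 × (-4) = -12, so new z* = 2030 − 12 = 2018.

2018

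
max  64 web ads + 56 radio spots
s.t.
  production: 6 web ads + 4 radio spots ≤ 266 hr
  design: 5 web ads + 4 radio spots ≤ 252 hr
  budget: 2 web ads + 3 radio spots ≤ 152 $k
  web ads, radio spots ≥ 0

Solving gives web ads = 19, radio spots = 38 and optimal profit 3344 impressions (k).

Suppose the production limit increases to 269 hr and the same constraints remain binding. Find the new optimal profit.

Check each constraint at x*: production 266/266 (tight); design 247/252 (slack 5); budget 152/152 (tight).
Slack constraints have shadow price 0 (complementary slackness).
From A_Bᵀ y = c: 6·y_production + 2·y_budget = 64; 4·y_production + 3·y_budget = 56.
This yields shadow prices y_production = 8, y_budget = 8.
Δz = y_production·Δb = 8 × (3) = 24, so new z* = 3344 + 24 = 3368.

3368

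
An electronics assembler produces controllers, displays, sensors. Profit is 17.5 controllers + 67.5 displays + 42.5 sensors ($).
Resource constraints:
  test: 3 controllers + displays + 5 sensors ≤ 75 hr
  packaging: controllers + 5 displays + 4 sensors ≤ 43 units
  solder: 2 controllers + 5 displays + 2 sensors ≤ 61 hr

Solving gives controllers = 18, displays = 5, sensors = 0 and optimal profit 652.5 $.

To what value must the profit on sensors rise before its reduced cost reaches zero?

46

Check each constraint at x*: test 59/75 (slack 16); packaging 43/43 (tight); solder 61/61 (tight).
By complementary slackness, y = 0 for the non-binding constraint.
From A_Bᵀ y = c: 1·y_packaging + 2·y_solder = 17.5; 5·y_packaging + 5·y_solder = 67.5.
→ y_packaging = 9.5 and y_solder = 4.
sensors enters the basis when its profit ≥ yᵀa₃ = 9.5·4 + 4·2 = 46.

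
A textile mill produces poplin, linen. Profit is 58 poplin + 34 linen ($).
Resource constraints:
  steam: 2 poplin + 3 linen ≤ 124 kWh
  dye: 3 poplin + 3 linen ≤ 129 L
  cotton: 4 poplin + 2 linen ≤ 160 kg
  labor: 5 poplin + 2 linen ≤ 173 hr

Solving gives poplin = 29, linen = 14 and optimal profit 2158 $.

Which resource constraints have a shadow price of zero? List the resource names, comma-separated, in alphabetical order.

cotton, steam

steam: 100/124 (slack 24)
dye: 129/129 (binding)
cotton: 144/160 (slack 16)
labor: 173/173 (binding)
By complementary slackness, a constraint with positive slack has shadow price 0 → cotton, steam.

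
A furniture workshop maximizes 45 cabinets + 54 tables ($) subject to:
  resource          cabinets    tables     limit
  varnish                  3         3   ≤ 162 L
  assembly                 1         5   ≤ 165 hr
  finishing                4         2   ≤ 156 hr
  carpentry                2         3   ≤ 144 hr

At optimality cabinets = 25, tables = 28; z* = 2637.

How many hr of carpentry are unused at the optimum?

carpentry used = 2·25 + 3·28 = 134; slack = 144 − 134 = 10.

10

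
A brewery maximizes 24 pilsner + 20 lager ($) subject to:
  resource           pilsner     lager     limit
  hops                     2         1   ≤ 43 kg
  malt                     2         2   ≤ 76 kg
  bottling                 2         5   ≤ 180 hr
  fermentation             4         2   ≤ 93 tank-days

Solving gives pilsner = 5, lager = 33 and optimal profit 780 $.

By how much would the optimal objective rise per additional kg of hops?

At the optimum: hops uses 43 of 43 (binding); malt uses 76 of 76 (binding); bottling uses 175 of 180 (slack = 5); fermentation uses 86 of 93 (slack = 7).
Since bottling, fermentation are not tight, their duals are 0.
From A_Bᵀ y = c: 2·y_hops + 2·y_malt = 24; 1·y_hops + 2·y_malt = 20.
This yields shadow prices y_hops = 4, y_malt = 8.
Shadow price of hops = 4.

4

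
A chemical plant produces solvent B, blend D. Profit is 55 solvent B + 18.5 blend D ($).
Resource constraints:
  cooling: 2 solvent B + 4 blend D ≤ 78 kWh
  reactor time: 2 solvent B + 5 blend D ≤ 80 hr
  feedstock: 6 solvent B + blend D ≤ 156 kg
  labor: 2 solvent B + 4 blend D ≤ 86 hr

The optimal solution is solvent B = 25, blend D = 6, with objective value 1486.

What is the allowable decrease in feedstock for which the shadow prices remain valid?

Binding constraints: reactor time, feedstock. The basis is B = [[2,5],[6,1]] with det -28.
Per unit decrease in feedstock, x* moves by d = (-0.1786, 0.0714).
The basis stays optimal until solvent B reaches 0; allowable decrease = 140 kg.

140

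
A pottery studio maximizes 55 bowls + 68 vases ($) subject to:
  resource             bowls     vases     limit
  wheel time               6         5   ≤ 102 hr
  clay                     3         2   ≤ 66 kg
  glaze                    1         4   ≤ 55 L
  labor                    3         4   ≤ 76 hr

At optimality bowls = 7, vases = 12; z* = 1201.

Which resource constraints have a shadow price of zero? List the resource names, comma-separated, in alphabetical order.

wheel time: 102/102 (binding)
clay: 45/66 (slack 21)
glaze: 55/55 (binding)
labor: 69/76 (slack 7)
By complementary slackness, a constraint with positive slack has shadow price 0 → clay, labor.

clay, labor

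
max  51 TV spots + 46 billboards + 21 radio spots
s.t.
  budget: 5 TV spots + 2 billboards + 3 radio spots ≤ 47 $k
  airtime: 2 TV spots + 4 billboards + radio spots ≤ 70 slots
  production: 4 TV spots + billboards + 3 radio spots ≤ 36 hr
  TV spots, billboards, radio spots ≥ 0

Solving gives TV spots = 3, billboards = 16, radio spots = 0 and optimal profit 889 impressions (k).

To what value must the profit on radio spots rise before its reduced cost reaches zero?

29

Check each constraint at x*: budget 47/47 (tight); airtime 70/70 (tight); production 28/36 (slack 8).
Slack constraints have shadow price 0 (complementary slackness).
The binding rows give the dual system: 5·y_budget + 2·y_airtime = 51 and 2·y_budget + 4·y_airtime = 46.
Solving: y_budget = 7, y_airtime = 8.
radio spots enters the basis when its profit ≥ yᵀa₃ = 7·3 + 8·1 = 29.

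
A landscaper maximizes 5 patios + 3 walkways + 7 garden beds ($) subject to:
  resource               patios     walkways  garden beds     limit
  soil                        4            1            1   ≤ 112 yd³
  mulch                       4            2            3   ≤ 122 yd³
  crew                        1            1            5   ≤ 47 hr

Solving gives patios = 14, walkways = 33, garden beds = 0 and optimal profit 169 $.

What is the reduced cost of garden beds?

Binding: mulch and crew. Non-binding: soil (23 unused).
By complementary slackness, y = 0 for the non-binding constraint.
The binding rows give the dual system: 4·y_mulch + 1·y_crew = 5 and 2·y_mulch + 1·y_crew = 3.
This yields shadow prices y_mulch = 1, y_crew = 1.
Reduced cost of garden beds: c₃ − yᵀa₃ = 7 − (1·3 + 1·5) = 7 − 8 = -1.

-1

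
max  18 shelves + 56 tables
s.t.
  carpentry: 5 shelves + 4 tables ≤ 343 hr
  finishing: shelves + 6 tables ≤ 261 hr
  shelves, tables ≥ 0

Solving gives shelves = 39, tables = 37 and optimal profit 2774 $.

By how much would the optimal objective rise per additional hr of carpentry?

At the optimum: carpentry uses 343 of 343 (binding); finishing uses 261 of 261 (binding).
The binding rows give the dual system: 5·y_carpentry + 1·y_finishing = 18 and 4·y_carpentry + 6·y_finishing = 56.
→ y_carpentry = 2 and y_finishing = 8.
Shadow price of carpentry = 2.

2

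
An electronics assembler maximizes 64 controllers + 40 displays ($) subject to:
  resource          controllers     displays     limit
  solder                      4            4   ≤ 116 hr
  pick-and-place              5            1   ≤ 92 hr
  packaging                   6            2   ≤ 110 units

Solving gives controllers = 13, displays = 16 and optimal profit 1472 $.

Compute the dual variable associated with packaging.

Check each constraint at x*: solder 116/116 (tight); pick-and-place 81/92 (slack 11); packaging 110/110 (tight).
By complementary slackness, y = 0 for the non-binding constraint.
Dual feasibility on the basic columns requires 4·y_solder + 6·y_packaging = 64, 4·y_solder + 2·y_packaging = 40.
→ y_solder = 7 and y_packaging = 6.
Shadow price of packaging = 6.

6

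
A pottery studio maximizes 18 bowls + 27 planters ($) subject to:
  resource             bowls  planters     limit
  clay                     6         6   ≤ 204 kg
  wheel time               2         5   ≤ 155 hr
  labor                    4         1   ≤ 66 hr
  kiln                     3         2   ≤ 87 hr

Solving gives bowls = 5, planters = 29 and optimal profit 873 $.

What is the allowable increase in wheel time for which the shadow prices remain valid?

Binding constraints: clay, wheel time. The basis is B = [[6,6],[2,5]] with det 18.
Per unit increase in wheel time, x* moves by d = (-0.3333, 0.3333).
The basis stays optimal until bowls reaches 0; allowable increase = 15 hr.

15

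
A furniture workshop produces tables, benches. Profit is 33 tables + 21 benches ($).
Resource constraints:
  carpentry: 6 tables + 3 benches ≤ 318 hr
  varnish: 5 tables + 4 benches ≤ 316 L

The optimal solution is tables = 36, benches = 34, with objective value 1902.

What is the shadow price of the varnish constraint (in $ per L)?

3

Both carpentry and varnish are binding at x*.
From A_Bᵀ y = c: 6·y_carpentry + 5·y_varnish = 33; 3·y_carpentry + 4·y_varnish = 21.
→ y_carpentry = 3 and y_varnish = 3.
Shadow price of varnish = 3.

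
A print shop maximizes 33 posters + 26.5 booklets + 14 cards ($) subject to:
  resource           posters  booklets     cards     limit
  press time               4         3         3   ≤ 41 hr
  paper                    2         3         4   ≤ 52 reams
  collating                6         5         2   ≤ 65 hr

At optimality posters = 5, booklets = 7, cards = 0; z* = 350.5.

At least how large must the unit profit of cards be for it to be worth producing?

16

At the optimum: press time uses 41 of 41 (binding); paper uses 31 of 52 (slack = 21); collating uses 65 of 65 (binding).
Since paper is not tight, its dual is 0.
The binding rows give the dual system: 4·y_press time + 6·y_collating = 33 and 3·y_press time + 5·y_collating = 26.5.
This yields shadow prices y_press time = 3, y_collating = 3.5.
cards enters the basis when its profit ≥ yᵀa₃ = 3·3 + 3.5·2 = 16.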